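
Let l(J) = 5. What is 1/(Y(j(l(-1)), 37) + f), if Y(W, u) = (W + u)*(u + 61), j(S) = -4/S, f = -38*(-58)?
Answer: 5/28758 ≈ 0.00017386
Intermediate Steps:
f = 2204
Y(W, u) = (61 + u)*(W + u) (Y(W, u) = (W + u)*(61 + u) = (61 + u)*(W + u))
1/(Y(j(l(-1)), 37) + f) = 1/((37**2 + 61*(-4/5) + 61*37 - 4/5*37) + 2204) = 1/((1369 + 61*(-4*1/5) + 2257 - 4*1/5*37) + 2204) = 1/((1369 + 61*(-4/5) + 2257 - 4/5*37) + 2204) = 1/((1369 - 244/5 + 2257 - 148/5) + 2204) = 1/(17738/5 + 2204) = 1/(28758/5) = 5/28758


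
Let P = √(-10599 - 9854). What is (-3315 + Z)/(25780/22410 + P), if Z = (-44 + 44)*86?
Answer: -19151742870/102723268777 + 16648198515*I*√20453/102723268777 ≈ -0.18644 + 23.178*I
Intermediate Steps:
Z = 0 (Z = 0*86 = 0)
P = I*√20453 (P = √(-20453) = I*√20453 ≈ 143.01*I)
(-3315 + Z)/(25780/22410 + P) = (-3315 + 0)/(25780/22410 + I*√20453) = -3315/(25780*(1/22410) + I*√20453) = -3315/(2578/2241 + I*√20453)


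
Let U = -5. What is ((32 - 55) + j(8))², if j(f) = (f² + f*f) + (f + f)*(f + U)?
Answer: 23409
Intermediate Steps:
j(f) = 2*f² + 2*f*(-5 + f) (j(f) = (f² + f*f) + (f + f)*(f - 5) = (f² + f²) + (2*f)*(-5 + f) = 2*f² + 2*f*(-5 + f))
((32 - 55) + j(8))² = ((32 - 55) + 2*8*(-5 + 2*8))² = (-23 + 2*8*(-5 + 16))² = (-23 + 2*8*11)² = (-23 + 176)² = 153² = 23409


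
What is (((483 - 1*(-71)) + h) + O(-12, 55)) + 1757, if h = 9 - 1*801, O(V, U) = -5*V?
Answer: 1579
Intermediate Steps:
h = -792 (h = 9 - 801 = -792)
(((483 - 1*(-71)) + h) + O(-12, 55)) + 1757 = (((483 - 1*(-71)) - 792) - 5*(-12)) + 1757 = (((483 + 71) - 792) + 60) + 1757 = ((554 - 792) + 60) + 1757 = (-238 + 60) + 1757 = -178 + 1757 = 1579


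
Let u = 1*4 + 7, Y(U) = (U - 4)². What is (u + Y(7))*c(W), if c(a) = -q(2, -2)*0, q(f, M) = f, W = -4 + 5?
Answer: 0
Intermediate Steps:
Y(U) = (-4 + U)²
u = 11 (u = 4 + 7 = 11)
W = 1
c(a) = 0 (c(a) = -1*2*0 = -2*0 = 0)
(u + Y(7))*c(W) = (11 + (-4 + 7)²)*0 = (11 + 3²)*0 = (11 + 9)*0 = 20*0 = 0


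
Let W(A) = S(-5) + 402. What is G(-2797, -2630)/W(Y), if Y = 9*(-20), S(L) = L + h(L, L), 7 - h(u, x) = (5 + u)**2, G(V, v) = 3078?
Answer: 1539/202 ≈ 7.6188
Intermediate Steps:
h(u, x) = 7 - (5 + u)**2
S(L) = 7 + L - (5 + L)**2 (S(L) = L + (7 - (5 + L)**2) = 7 + L - (5 + L)**2)
Y = -180
W(A) = 404 (W(A) = (7 - 5 - (5 - 5)**2) + 402 = (7 - 5 - 1*0**2) + 402 = (7 - 5 - 1*0) + 402 = (7 - 5 + 0) + 402 = 2 + 402 = 404)
G(-2797, -2630)/W(Y) = 3078/404 = 3078*(1/404) = 1539/202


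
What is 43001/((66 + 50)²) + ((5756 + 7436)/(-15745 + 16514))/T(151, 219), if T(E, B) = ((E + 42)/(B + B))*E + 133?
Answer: 1799741581/548426192 ≈ 3.2816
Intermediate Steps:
T(E, B) = 133 + E*(42 + E)/(2*B) (T(E, B) = ((42 + E)/((2*B)))*E + 133 = ((42 + E)*(1/(2*B)))*E + 133 = ((42 + E)/(2*B))*E + 133 = E*(42 + E)/(2*B) + 133 = 133 + E*(42 + E)/(2*B))
43001/((66 + 50)²) + ((5756 + 7436)/(-15745 + 16514))/T(151, 219) = 43001/((66 + 50)²) + ((5756 + 7436)/(-15745 + 16514))/(((½)*(151² + 42*151 + 266*219)/219)) = 43001/(116²) + (13192/769)/(((½)*(1/219)*(22801 + 6342 + 58254))) = 43001/13456 + (13192*(1/769))/(((½)*(1/219)*87397)) = 43001*(1/13456) + 13192/(769*(87397/438)) = 43001/13456 + (13192/769)*(438/87397) = 43001/13456 + 3504/40757 = 1799741581/548426192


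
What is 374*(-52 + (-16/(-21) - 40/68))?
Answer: -407044/21 ≈ -19383.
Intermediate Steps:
374*(-52 + (-16/(-21) - 40/68)) = 374*(-52 + (-16*(-1/21) - 40*1/68)) = 374*(-52 + (16/21 - 10/17)) = 374*(-52 + 62/357) = 374*(-18502/357) = -407044/21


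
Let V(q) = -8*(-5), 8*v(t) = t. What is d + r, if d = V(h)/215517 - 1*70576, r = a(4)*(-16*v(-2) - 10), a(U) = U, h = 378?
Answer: -15215500160/215517 ≈ -70600.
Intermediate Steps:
v(t) = t/8
V(q) = 40
r = -24 (r = 4*(-2*(-2) - 10) = 4*(-16*(-¼) - 10) = 4*(4 - 10) = 4*(-6) = -24)
d = -15210327752/215517 (d = 40/215517 - 1*70576 = 40*(1/215517) - 70576 = 40/215517 - 70576 = -15210327752/215517 ≈ -70576.)
d + r = -15210327752/215517 - 24 = -15215500160/215517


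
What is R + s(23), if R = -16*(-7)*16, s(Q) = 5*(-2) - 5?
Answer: 1777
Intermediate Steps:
s(Q) = -15 (s(Q) = -10 - 5 = -15)
R = 1792 (R = 112*16 = 1792)
R + s(23) = 1792 - 15 = 1777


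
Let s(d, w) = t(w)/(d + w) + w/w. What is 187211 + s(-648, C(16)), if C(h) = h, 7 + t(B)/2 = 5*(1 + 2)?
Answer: 14789746/79 ≈ 1.8721e+5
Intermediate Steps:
t(B) = 16 (t(B) = -14 + 2*(5*(1 + 2)) = -14 + 2*(5*3) = -14 + 2*15 = -14 + 30 = 16)
s(d, w) = 1 + 16/(d + w) (s(d, w) = 16/(d + w) + w/w = 16/(d + w) + 1 = 1 + 16/(d + w))
187211 + s(-648, C(16)) = 187211 + (16 - 648 + 16)/(-648 + 16) = 187211 - 616/(-632) = 187211 - 1/632*(-616) = 187211 + 77/79 = 14789746/79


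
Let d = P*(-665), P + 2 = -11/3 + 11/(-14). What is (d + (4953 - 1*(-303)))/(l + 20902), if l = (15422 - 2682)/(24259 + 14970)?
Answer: 321010907/702837684 ≈ 0.45674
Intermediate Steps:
l = 12740/39229 ≈ 0.32476
P = -271/42 (P = -2 + (-11/3 + 11/(-14)) = -2 + (-11*1/3 + 11*(-1/14)) = -2 + (-11/3 - 11/14) = -2 - 187/42 = -271/42 ≈ -6.4524)
d = 25745/6 (d = -271/42*(-665) = 25745/6 ≈ 4290.8)
(d + (4953 - 1*(-303)))/(l + 20902) = (25745/6 + (4953 - 1*(-303)))/(12740/39229 + 20902) = (25745/6 + (4953 + 303))/(819977298/39229) = (25745/6 + 5256)*(39229/819977298) = (57281/6)*(39229/819977298) = 321010907/702837684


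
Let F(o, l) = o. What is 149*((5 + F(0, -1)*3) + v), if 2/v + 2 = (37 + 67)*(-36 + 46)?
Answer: 386804/519 ≈ 745.29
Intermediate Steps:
v = 1/519 (v = 2/(-2 + (37 + 67)*(-36 + 46)) = 2/(-2 + 104*10) = 2/(-2 + 1040) = 2/1038 = 2*(1/1038) = 1/519 ≈ 0.0019268)
149*((5 + F(0, -1)*3) + v) = 149*((5 + 0*3) + 1/519) = 149*((5 + 0) + 1/519) = 149*(5 + 1/519) = 149*(2596/519) = 386804/519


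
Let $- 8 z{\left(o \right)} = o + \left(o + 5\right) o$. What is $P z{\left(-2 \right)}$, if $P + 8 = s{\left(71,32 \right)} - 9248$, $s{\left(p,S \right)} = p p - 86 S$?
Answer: $-6967$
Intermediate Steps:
$s{\left(p,S \right)} = p^{2} - 86 S$
$z{\left(o \right)} = - \frac{o}{8} - \frac{o \left(5 + o\right)}{8}$ ($z{\left(o \right)} = - \frac{o + \left(o + 5\right) o}{8} = - \frac{o + \left(5 + o\right) o}{8} = - \frac{o + o \left(5 + o\right)}{8} = - \frac{o}{8} - \frac{o \left(5 + o\right)}{8}$)
$P = -6967$ ($P = -8 + \left(\left(71^{2} - 2752\right) - 9248\right) = -8 + \left(\left(5041 - 2752\right) - 9248\right) = -8 + \left(2289 - 9248\right) = -8 - 6959 = -6967$)
$P z{\left(-2 \right)} = - 6967 \left(\left(- \frac{1}{8}\right) \left(-2\right) \left(6 - 2\right)\right) = - 6967 \left(\left(- \frac{1}{8}\right) \left(-2\right) 4\right) = \left(-6967\right) 1 = -6967$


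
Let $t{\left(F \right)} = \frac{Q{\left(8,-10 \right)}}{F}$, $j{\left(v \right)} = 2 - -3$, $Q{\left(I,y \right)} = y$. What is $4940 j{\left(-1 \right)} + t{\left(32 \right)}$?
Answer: $\frac{395195}{16} \approx 24700.0$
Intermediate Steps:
$j{\left(v \right)} = 5$ ($j{\left(v \right)} = 2 + 3 = 5$)
$t{\left(F \right)} = - \frac{10}{F}$
$4940 j{\left(-1 \right)} + t{\left(32 \right)} = 4940 \cdot 5 - \frac{10}{32} = 24700 - \frac{5}{16} = \frac{395195}{16}$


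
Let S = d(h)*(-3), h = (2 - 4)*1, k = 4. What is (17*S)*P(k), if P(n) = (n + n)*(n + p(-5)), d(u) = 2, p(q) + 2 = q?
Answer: 2448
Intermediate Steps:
h = -2 (h = -2*1 = -2)
p(q) = -2 + q
P(n) = 2*n*(-7 + n) (P(n) = (n + n)*(n + (-2 - 5)) = (2*n)*(n - 7) = (2*n)*(-7 + n) = 2*n*(-7 + n))
S = -6 (S = 2*(-3) = -6)
(17*S)*P(k) = (17*(-6))*(2*4*(-7 + 4)) = -204*4*(-3) = -102*(-24) = 2448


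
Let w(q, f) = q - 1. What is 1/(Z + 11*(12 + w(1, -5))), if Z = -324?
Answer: -1/192 ≈ -0.0052083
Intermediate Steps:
w(q, f) = -1 + q
1/(Z + 11*(12 + w(1, -5))) = 1/(-324 + 11*(12 + (-1 + 1))) = 1/(-324 + 11*(12 + 0)) = 1/(-324 + 11*12) = 1/(-324 + 132) = 1/(-192) = -1/192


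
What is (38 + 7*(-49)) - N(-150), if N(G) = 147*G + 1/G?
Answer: 3261751/150 ≈ 21745.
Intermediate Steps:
N(G) = 1/G + 147*G
(38 + 7*(-49)) - N(-150) = (38 + 7*(-49)) - (1/(-150) + 147*(-150)) = (38 - 343) - (-1/150 - 22050) = -305 - 1*(-3307501/150) = -305 + 3307501/150 = 3261751/150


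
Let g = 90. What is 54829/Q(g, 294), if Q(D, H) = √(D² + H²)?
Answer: 54829*√2626/15756 ≈ 178.32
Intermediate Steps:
54829/Q(g, 294) = 54829/(√(90² + 294²)) = 54829/(√(8100 + 86436)) = 54829/(√94536) = 54829/((6*√2626)) = 54829*(√2626/15756) = 54829*√2626/15756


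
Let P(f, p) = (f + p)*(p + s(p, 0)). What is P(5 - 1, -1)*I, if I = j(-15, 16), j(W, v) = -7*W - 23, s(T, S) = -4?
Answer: -1230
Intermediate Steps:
j(W, v) = -23 - 7*W
I = 82 (I = -23 - 7*(-15) = -23 + 105 = 82)
P(f, p) = (-4 + p)*(f + p) (P(f, p) = (f + p)*(p - 4) = (f + p)*(-4 + p) = (-4 + p)*(f + p))
P(5 - 1, -1)*I = ((-1)² - 4*(5 - 1) - 4*(-1) + (5 - 1)*(-1))*82 = (1 - 4*4 + 4 + 4*(-1))*82 = (1 - 16 + 4 - 4)*82 = -15*82 = -1230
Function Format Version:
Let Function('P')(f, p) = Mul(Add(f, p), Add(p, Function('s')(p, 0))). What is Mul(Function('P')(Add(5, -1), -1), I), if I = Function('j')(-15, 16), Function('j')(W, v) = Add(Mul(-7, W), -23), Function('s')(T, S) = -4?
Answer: -1230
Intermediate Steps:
Function('j')(W, v) = Add(-23, Mul(-7, W))
I = 82 (I = Add(-23, Mul(-7, -15)) = Add(-23, 105) = 82)
Function('P')(f, p) = Mul(Add(-4, p), Add(f, p)) (Function('P')(f, p) = Mul(Add(f, p), Add(p, -4)) = Mul(Add(f, p), Add(-4, p)) = Mul(Add(-4, p), Add(f, p)))
Mul(Function('P')(Add(5, -1), -1), I) = Mul(Add(Pow(-1, 2), Mul(-4, Add(5, -1)), Mul(-4, -1), Mul(Add(5, -1), -1)), 82) = Mul(Add(1, Mul(-4, 4), 4, Mul(4, -1)), 82) = Mul(Add(1, -16, 4, -4), 82) = Mul(-15, 82) = -1230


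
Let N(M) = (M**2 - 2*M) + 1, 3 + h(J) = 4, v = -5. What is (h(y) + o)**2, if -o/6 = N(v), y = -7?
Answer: 46225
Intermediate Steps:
h(J) = 1 (h(J) = -3 + 4 = 1)
N(M) = 1 + M**2 - 2*M
o = -216 (o = -6*(1 + (-5)**2 - 2*(-5)) = -6*(1 + 25 + 10) = -6*36 = -216)
(h(y) + o)**2 = (1 - 216)**2 = (-215)**2 = 46225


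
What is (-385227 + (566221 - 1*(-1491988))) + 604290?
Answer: 2277272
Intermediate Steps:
(-385227 + (566221 - 1*(-1491988))) + 604290 = (-385227 + (566221 + 1491988)) + 604290 = (-385227 + 2058209) + 604290 = 1672982 + 604290 = 2277272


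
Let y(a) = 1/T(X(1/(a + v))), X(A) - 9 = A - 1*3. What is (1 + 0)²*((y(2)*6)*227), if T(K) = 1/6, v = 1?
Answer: 8172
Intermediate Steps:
X(A) = 6 + A (X(A) = 9 + (A - 1*3) = 9 + (A - 3) = 9 + (-3 + A) = 6 + A)
T(K) = ⅙
y(a) = 6 (y(a) = 1/(⅙) = 6)
(1 + 0)²*((y(2)*6)*227) = (1 + 0)²*((6*6)*227) = 1²*(36*227) = 1*8172 = 8172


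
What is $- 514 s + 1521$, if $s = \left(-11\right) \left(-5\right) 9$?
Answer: $-252909$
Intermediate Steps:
$s = 495$ ($s = 55 \cdot 9 = 495$)
$- 514 s + 1521 = \left(-514\right) 495 + 1521 = -254430 + 1521 = -252909$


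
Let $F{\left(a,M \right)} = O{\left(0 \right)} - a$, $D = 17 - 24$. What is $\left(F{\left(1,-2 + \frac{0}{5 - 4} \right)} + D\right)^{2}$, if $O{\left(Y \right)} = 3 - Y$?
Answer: $25$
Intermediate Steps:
$D = -7$
$F{\left(a,M \right)} = 3 - a$ ($F{\left(a,M \right)} = \left(3 - 0\right) - a = \left(3 + 0\right) - a = 3 - a$)
$\left(F{\left(1,-2 + \frac{0}{5 - 4} \right)} + D\right)^{2} = \left(\left(3 - 1\right) - 7\right)^{2} = \left(2 - 7\right)^{2} = \left(-5\right)^{2} = 25$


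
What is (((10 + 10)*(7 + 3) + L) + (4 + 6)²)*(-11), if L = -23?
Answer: -3047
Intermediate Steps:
(((10 + 10)*(7 + 3) + L) + (4 + 6)²)*(-11) = (((10 + 10)*(7 + 3) - 23) + (4 + 6)²)*(-11) = ((20*10 - 23) + 10²)*(-11) = ((200 - 23) + 100)*(-11) = (177 + 100)*(-11) = 277*(-11) = -3047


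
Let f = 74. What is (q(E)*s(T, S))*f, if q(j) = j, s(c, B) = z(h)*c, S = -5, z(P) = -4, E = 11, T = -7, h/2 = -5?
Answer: 22792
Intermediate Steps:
h = -10 (h = 2*(-5) = -10)
s(c, B) = -4*c
(q(E)*s(T, S))*f = (11*(-4*(-7)))*74 = (11*28)*74 = 308*74 = 22792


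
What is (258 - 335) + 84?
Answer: 7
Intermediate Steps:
(258 - 335) + 84 = -77 + 84 = 7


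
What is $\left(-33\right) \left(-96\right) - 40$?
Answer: $3128$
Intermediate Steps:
$\left(-33\right) \left(-96\right) - 40 = 3168 - 40 = 3128$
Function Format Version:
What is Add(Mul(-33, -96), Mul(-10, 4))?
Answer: 3128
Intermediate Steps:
Add(Mul(-33, -96), Mul(-10, 4)) = Add(3168, -40) = 3128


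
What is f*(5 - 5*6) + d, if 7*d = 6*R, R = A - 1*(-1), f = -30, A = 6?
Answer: 756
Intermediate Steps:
R = 7 (R = 6 - 1*(-1) = 6 + 1 = 7)
d = 6 (d = (6*7)/7 = (⅐)*42 = 6)
f*(5 - 5*6) + d = -30*(5 - 5*6) + 6 = -30*(5 - 30) + 6 = -30*(-25) + 6 = 750 + 6 = 756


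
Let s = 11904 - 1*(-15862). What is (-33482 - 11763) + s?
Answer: -17479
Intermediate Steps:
s = 27766 (s = 11904 + 15862 = 27766)
(-33482 - 11763) + s = (-33482 - 11763) + 27766 = -45245 + 27766 = -17479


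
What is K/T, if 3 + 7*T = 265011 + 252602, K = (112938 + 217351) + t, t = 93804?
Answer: 2968651/517610 ≈ 5.7353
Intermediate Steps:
K = 424093 (K = (112938 + 217351) + 93804 = 330289 + 93804 = 424093)
T = 517610/7 (T = -3/7 + (265011 + 252602)/7 = -3/7 + (⅐)*517613 = -3/7 + 517613/7 = 517610/7 ≈ 73944.)
K/T = 424093/(517610/7) = 424093*(7/517610) = 2968651/517610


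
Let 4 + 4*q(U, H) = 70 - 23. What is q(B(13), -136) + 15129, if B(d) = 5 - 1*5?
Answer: 60559/4 ≈ 15140.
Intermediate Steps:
B(d) = 0 (B(d) = 5 - 5 = 0)
q(U, H) = 43/4 (q(U, H) = -1 + (70 - 23)/4 = -1 + (¼)*47 = -1 + 47/4 = 43/4)
q(B(13), -136) + 15129 = 43/4 + 15129 = 60559/4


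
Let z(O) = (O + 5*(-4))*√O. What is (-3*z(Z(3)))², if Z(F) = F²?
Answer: 9801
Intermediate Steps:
z(O) = √O*(-20 + O) (z(O) = (O - 20)*√O = (-20 + O)*√O = √O*(-20 + O))
(-3*z(Z(3)))² = (-3*√(3²)*(-20 + 3²))² = (-3*√9*(-20 + 9))² = (-9*(-11))² = (-3*(-33))² = 99² = 9801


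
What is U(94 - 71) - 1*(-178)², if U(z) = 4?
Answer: -31680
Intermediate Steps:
U(94 - 71) - 1*(-178)² = 4 - 1*(-178)² = 4 - 1*31684 = 4 - 31684 = -31680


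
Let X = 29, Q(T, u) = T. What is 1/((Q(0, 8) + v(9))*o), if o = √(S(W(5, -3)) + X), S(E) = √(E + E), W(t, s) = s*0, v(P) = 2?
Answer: √29/58 ≈ 0.092848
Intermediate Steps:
W(t, s) = 0
S(E) = √2*√E (S(E) = √(2*E) = √2*√E)
o = √29 (o = √(√2*√0 + 29) = √(√2*0 + 29) = √(0 + 29) = √29 ≈ 5.3852)
1/((Q(0, 8) + v(9))*o) = 1/((0 + 2)*√29) = 1/(2*√29) = √29/58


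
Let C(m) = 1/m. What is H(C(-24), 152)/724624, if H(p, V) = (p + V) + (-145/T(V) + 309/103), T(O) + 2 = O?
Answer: 18479/86954880 ≈ 0.00021251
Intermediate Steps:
T(O) = -2 + O
H(p, V) = 3 + V + p - 145/(-2 + V) (H(p, V) = (p + V) + (-145/(-2 + V) + 309/103) = (V + p) + (-145/(-2 + V) + 309*(1/103)) = (V + p) + (-145/(-2 + V) + 3) = (V + p) + (3 - 145/(-2 + V)) = 3 + V + p - 145/(-2 + V))
H(C(-24), 152)/724624 = ((-145 + (-2 + 152)*(3 + 152 + 1/(-24)))/(-2 + 152))/724624 = ((-145 + 150*(3 + 152 - 1/24))/150)*(1/724624) = ((-145 + 150*(3719/24))/150)*(1/724624) = ((-145 + 92975/4)/150)*(1/724624) = ((1/150)*(92395/4))*(1/724624) = (18479/120)*(1/724624) = 18479/86954880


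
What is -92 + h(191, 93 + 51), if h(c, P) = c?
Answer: 99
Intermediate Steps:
-92 + h(191, 93 + 51) = -92 + 191 = 99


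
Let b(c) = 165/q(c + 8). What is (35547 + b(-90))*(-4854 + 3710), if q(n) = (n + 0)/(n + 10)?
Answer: -1674091848/41 ≈ -4.0831e+7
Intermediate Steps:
q(n) = n/(10 + n)
b(c) = 165*(18 + c)/(8 + c) (b(c) = 165/(((c + 8)/(10 + (c + 8)))) = 165/(((8 + c)/(10 + (8 + c)))) = 165/(((8 + c)/(18 + c))) = 165*((18 + c)/(8 + c)) = 165*(18 + c)/(8 + c))
(35547 + b(-90))*(-4854 + 3710) = (35547 + 165*(18 - 90)/(8 - 90))*(-4854 + 3710) = (35547 + 165*(-72)/(-82))*(-1144) = (35547 + 165*(-1/82)*(-72))*(-1144) = (35547 + 5940/41)*(-1144) = (1463367/41)*(-1144) = -1674091848/41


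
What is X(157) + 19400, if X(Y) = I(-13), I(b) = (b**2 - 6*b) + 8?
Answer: 19655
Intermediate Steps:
I(b) = 8 + b**2 - 6*b
X(Y) = 255 (X(Y) = 8 + (-13)**2 - 6*(-13) = 8 + 169 + 78 = 255)
X(157) + 19400 = 255 + 19400 = 19655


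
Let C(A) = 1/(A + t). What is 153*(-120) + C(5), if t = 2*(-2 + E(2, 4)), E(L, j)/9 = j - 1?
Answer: -1009799/55 ≈ -18360.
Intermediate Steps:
E(L, j) = -9 + 9*j (E(L, j) = 9*(j - 1) = 9*(-1 + j) = -9 + 9*j)
t = 50 (t = 2*(-2 + (-9 + 9*4)) = 2*(-2 + (-9 + 36)) = 2*(-2 + 27) = 2*25 = 50)
C(A) = 1/(50 + A) (C(A) = 1/(A + 50) = 1/(50 + A))
153*(-120) + C(5) = 153*(-120) + 1/(50 + 5) = -18360 + 1/55 = -1009799/55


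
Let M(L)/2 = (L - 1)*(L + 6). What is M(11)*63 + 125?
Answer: 21545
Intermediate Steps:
M(L) = 2*(-1 + L)*(6 + L) (M(L) = 2*((L - 1)*(L + 6)) = 2*((-1 + L)*(6 + L)) = 2*(-1 + L)*(6 + L))
M(11)*63 + 125 = (-12 + 2*11² + 10*11)*63 + 125 = (-12 + 2*121 + 110)*63 + 125 = (-12 + 242 + 110)*63 + 125 = 340*63 + 125 = 21420 + 125 = 21545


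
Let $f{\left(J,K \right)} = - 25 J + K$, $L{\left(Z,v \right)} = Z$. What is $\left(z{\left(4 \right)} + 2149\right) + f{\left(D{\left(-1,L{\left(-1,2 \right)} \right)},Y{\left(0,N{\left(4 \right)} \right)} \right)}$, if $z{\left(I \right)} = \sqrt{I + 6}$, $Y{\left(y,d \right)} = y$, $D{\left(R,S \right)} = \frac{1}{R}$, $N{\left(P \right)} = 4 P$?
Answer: $2174 + \sqrt{10} \approx 2177.2$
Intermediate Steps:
$z{\left(I \right)} = \sqrt{6 + I}$
$f{\left(J,K \right)} = K - 25 J$
$\left(z{\left(4 \right)} + 2149\right) + f{\left(D{\left(-1,L{\left(-1,2 \right)} \right)},Y{\left(0,N{\left(4 \right)} \right)} \right)} = \left(\sqrt{6 + 4} + 2149\right) + \left(0 - \frac{25}{-1}\right) = \left(\sqrt{10} + 2149\right) + \left(0 - -25\right) = \left(2149 + \sqrt{10}\right) + \left(0 + 25\right) = \left(2149 + \sqrt{10}\right) + 25 = 2174 + \sqrt{10}$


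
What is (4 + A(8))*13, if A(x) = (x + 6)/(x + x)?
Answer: 507/8 ≈ 63.375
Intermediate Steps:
A(x) = (6 + x)/(2*x) (A(x) = (6 + x)/((2*x)) = (6 + x)*(1/(2*x)) = (6 + x)/(2*x))
(4 + A(8))*13 = (4 + (1/2)*(6 + 8)/8)*13 = (4 + (1/2)*(1/8)*14)*13 = (4 + 7/8)*13 = (39/8)*13 = 507/8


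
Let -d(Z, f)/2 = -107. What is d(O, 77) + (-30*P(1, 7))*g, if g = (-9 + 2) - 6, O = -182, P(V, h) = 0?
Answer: 214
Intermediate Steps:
d(Z, f) = 214 (d(Z, f) = -2*(-107) = 214)
g = -13 (g = -7 - 6 = -13)
d(O, 77) + (-30*P(1, 7))*g = 214 - 30*0*(-13) = 214 + 0*(-13) = 214 + 0 = 214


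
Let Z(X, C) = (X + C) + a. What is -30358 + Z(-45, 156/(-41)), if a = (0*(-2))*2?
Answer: -1246679/41 ≈ -30407.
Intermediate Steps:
a = 0 (a = 0*2 = 0)
Z(X, C) = C + X (Z(X, C) = (X + C) + 0 = (C + X) + 0 = C + X)
-30358 + Z(-45, 156/(-41)) = -30358 + (156/(-41) - 45) = -30358 + (156*(-1/41) - 45) = -30358 + (-156/41 - 45) = -30358 - 2001/41 = -1246679/41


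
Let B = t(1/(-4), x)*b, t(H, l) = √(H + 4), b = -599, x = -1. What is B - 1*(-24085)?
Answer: 24085 - 599*√15/2 ≈ 22925.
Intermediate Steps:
t(H, l) = √(4 + H)
B = -599*√15/2 (B = √(4 + 1/(-4))*(-599) = √(4 - ¼)*(-599) = √(15/4)*(-599) = (√15/2)*(-599) = -599*√15/2 ≈ -1160.0)
B - 1*(-24085) = -599*√15/2 - 1*(-24085) = -599*√15/2 + 24085 = 24085 - 599*√15/2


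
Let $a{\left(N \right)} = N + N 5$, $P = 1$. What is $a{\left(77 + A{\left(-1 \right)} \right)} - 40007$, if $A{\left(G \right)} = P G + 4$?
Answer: $-39527$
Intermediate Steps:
$A{\left(G \right)} = 4 + G$ ($A{\left(G \right)} = 1 G + 4 = G + 4 = 4 + G$)
$a{\left(N \right)} = 6 N$ ($a{\left(N \right)} = N + 5 N = 6 N$)
$a{\left(77 + A{\left(-1 \right)} \right)} - 40007 = 6 \left(77 + \left(4 - 1\right)\right) - 40007 = 6 \left(77 + 3\right) - 40007 = 6 \cdot 80 - 40007 = 480 - 40007 = -39527$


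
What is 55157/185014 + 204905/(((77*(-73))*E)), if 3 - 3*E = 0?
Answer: -37600256173/1039963694 ≈ -36.155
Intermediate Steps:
E = 1 (E = 1 - 1/3*0 = 1 + 0 = 1)
55157/185014 + 204905/(((77*(-73))*E)) = 55157/185014 + 204905/(((77*(-73))*1)) = 55157*(1/185014) + 204905/((-5621*1)) = 55157/185014 + 204905/(-5621) = 55157/185014 + 204905*(-1/5621) = 55157/185014 - 204905/5621 = -37600256173/1039963694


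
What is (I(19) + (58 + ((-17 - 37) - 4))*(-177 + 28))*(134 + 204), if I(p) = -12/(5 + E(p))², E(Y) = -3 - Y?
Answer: -4056/289 ≈ -14.035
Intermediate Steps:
I(p) = -12/(2 - p)² (I(p) = -12/(5 + (-3 - p))² = -12/(2 - p)²)
(I(19) + (58 + ((-17 - 37) - 4))*(-177 + 28))*(134 + 204) = (-12/(-2 + 19)² + (58 + ((-17 - 37) - 4))*(-177 + 28))*(134 + 204) = (-12/17² + (58 + (-54 - 4))*(-149))*338 = (-12*1/289 + (58 - 58)*(-149))*338 = (-12/289 + 0*(-149))*338 = (-12/289 + 0)*338 = -12/289*338 = -4056/289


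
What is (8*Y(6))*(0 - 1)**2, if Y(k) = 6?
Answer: 48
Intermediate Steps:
(8*Y(6))*(0 - 1)**2 = (8*6)*(0 - 1)**2 = 48*(-1)**2 = 48*1 = 48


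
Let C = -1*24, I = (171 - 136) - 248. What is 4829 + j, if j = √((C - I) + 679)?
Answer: 4829 + 2*√217 ≈ 4858.5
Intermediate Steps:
I = -213 (I = 35 - 248 = -213)
C = -24
j = 2*√217 (j = √((-24 - 1*(-213)) + 679) = √((-24 + 213) + 679) = √(189 + 679) = √868 = 2*√217 ≈ 29.462)
4829 + j = 4829 + 2*√217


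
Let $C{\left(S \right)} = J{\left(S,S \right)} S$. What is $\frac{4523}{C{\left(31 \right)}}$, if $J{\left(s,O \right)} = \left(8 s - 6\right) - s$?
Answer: $\frac{4523}{6541} \approx 0.69148$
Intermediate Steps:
$J{\left(s,O \right)} = -6 + 7 s$ ($J{\left(s,O \right)} = \left(-6 + 8 s\right) - s = -6 + 7 s$)
$C{\left(S \right)} = S \left(-6 + 7 S\right)$ ($C{\left(S \right)} = \left(-6 + 7 S\right) S = S \left(-6 + 7 S\right)$)
$\frac{4523}{C{\left(31 \right)}} = \frac{4523}{31 \left(-6 + 7 \cdot 31\right)} = \frac{4523}{31 \left(-6 + 217\right)} = \frac{4523}{31 \cdot 211} = \frac{4523}{6541}$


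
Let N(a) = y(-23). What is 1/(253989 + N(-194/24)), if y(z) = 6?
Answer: 1/253995 ≈ 3.9371e-6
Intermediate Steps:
N(a) = 6
1/(253989 + N(-194/24)) = 1/(253989 + 6) = 1/253995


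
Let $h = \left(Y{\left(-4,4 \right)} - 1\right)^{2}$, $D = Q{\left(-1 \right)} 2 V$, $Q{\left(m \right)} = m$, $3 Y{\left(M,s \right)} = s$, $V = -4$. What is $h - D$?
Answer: $- \frac{71}{9} \approx -7.8889$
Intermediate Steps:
$Y{\left(M,s \right)} = \frac{s}{3}$
$D = 8$ ($D = \left(-1\right) 2 \left(-4\right) = \left(-2\right) \left(-4\right) = 8$)
$h = \frac{1}{9}$ ($h = \left(\frac{1}{3} \cdot 4 - 1\right)^{2} = \left(\frac{4}{3} - 1\right)^{2} = \left(\frac{1}{3}\right)^{2} = \frac{1}{9} \approx 0.11111$)
$h - D = \frac{1}{9} - 8 = - \frac{71}{9}$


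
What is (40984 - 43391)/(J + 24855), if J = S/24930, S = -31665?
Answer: -4000434/41306899 ≈ -0.096847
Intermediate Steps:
J = -2111/1662 (J = -31665/24930 = -31665*1/24930 = -2111/1662 ≈ -1.2702)
(40984 - 43391)/(J + 24855) = (40984 - 43391)/(-2111/1662 + 24855) = -2407/41306899/1662 = -2407*1662/41306899 = -4000434/41306899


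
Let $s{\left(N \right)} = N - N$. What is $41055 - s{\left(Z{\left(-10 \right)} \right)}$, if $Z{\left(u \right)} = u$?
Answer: $41055$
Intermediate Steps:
$s{\left(N \right)} = 0$
$41055 - s{\left(Z{\left(-10 \right)} \right)} = 41055 - 0 = 41055 + 0 = 41055$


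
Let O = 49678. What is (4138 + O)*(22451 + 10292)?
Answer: 1762097288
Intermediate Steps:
(4138 + O)*(22451 + 10292) = (4138 + 49678)*(22451 + 10292) = 53816*32743 = 1762097288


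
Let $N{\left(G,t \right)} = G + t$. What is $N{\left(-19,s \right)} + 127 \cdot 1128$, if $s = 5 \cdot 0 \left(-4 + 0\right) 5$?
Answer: $143237$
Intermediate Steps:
$s = 0$ ($s = 0 \left(-4\right) 5 = 0 \cdot 5 = 0$)
$N{\left(-19,s \right)} + 127 \cdot 1128 = \left(-19 + 0\right) + 127 \cdot 1128 = -19 + 143256 = 143237$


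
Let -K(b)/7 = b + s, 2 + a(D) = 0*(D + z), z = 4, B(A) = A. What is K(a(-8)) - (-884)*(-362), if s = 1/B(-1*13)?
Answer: -4159915/13 ≈ -3.1999e+5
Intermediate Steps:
s = -1/13 (s = 1/(-1*13) = 1/(-13) = -1/13 ≈ -0.076923)
a(D) = -2 (a(D) = -2 + 0*(D + 4) = -2 + 0*(4 + D) = -2 + 0 = -2)
K(b) = 7/13 - 7*b (K(b) = -7*(b - 1/13) = -7*(-1/13 + b) = 7/13 - 7*b)
K(a(-8)) - (-884)*(-362) = (7/13 - 7*(-2)) - (-884)*(-362) = (7/13 + 14) - 1*320008 = 189/13 - 320008 = -4159915/13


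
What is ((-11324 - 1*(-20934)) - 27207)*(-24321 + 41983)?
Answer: -310798214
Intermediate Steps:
((-11324 - 1*(-20934)) - 27207)*(-24321 + 41983) = ((-11324 + 20934) - 27207)*17662 = (9610 - 27207)*17662 = -17597*17662 = -310798214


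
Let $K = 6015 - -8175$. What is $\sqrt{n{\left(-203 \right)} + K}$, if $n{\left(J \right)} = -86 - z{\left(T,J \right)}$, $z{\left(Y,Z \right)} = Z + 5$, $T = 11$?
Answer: $\sqrt{14302} \approx 119.59$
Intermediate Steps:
$z{\left(Y,Z \right)} = 5 + Z$
$n{\left(J \right)} = -91 - J$ ($n{\left(J \right)} = -86 - \left(5 + J\right) = -91 - J$)
$K = 14190$ ($K = 6015 + 8175 = 14190$)
$\sqrt{n{\left(-203 \right)} + K} = \sqrt{\left(-91 - -203\right) + 14190} = \sqrt{\left(-91 + 203\right) + 14190} = \sqrt{112 + 14190} = \sqrt{14302}$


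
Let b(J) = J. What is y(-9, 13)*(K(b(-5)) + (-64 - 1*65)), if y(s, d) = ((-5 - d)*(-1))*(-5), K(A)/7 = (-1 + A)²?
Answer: -11070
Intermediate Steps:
K(A) = 7*(-1 + A)²
y(s, d) = -25 - 5*d (y(s, d) = (5 + d)*(-5) = -25 - 5*d)
y(-9, 13)*(K(b(-5)) + (-64 - 1*65)) = (-25 - 5*13)*(7*(-1 - 5)² + (-64 - 1*65)) = (-25 - 65)*(7*(-6)² + (-64 - 65)) = -90*(7*36 - 129) = -90*(252 - 129) = -90*123 = -11070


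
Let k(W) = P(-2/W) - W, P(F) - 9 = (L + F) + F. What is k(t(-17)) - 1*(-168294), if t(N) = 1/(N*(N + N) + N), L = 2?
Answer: 93160220/561 ≈ 1.6606e+5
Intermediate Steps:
t(N) = 1/(N + 2*N²) (t(N) = 1/(N*(2*N) + N) = 1/(2*N² + N) = 1/(N + 2*N²))
P(F) = 11 + 2*F (P(F) = 9 + ((2 + F) + F) = 9 + (2 + 2*F) = 11 + 2*F)
k(W) = 11 - W - 4/W (k(W) = (11 + 2*(-2/W)) - W = (11 - 4/W) - W = 11 - W - 4/W)
k(t(-17)) - 1*(-168294) = (11 - 1/((-17)*(1 + 2*(-17))) - 4/(1/((-17)*(1 + 2*(-17))))) - 1*(-168294) = (11 - (-1)/(17*(1 - 34)) - 4/((-1/(17*(1 - 34))))) + 168294 = (11 - (-1)/(17*(-33)) - 4/((-1/17/(-33)))) + 168294 = (11 - (-1)*(-1)/(17*33) - 4/((-1/17*(-1/33)))) + 168294 = (11 - 1*1/561 - 4/1/561) + 168294 = (11 - 1/561 - 4*561) + 168294 = (11 - 1/561 - 2244) + 168294 = -1252714/561 + 168294 = 93160220/561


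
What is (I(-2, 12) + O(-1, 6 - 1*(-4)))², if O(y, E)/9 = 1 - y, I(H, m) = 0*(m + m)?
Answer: 324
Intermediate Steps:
I(H, m) = 0 (I(H, m) = 0*(2*m) = 0)
O(y, E) = 9 - 9*y (O(y, E) = 9*(1 - y) = 9 - 9*y)
(I(-2, 12) + O(-1, 6 - 1*(-4)))² = (0 + (9 - 9*(-1)))² = (0 + (9 + 9))² = (0 + 18)² = 18² = 324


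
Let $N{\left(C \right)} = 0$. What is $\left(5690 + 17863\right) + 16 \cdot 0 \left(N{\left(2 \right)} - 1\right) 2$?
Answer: $23553$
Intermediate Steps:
$\left(5690 + 17863\right) + 16 \cdot 0 \left(N{\left(2 \right)} - 1\right) 2 = \left(5690 + 17863\right) + 16 \cdot 0 \left(0 - 1\right) 2 = 23553 + 0 \left(\left(-1\right) 2\right) = 23553 + 0 \left(-2\right) = 23553 + 0 = 23553$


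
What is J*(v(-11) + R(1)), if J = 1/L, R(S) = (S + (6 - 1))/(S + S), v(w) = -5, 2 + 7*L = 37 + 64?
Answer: -14/99 ≈ -0.14141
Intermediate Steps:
L = 99/7 (L = -2/7 + (37 + 64)/7 = -2/7 + (⅐)*101 = -2/7 + 101/7 = 99/7 ≈ 14.143)
R(S) = (5 + S)/(2*S) (R(S) = (S + 5)/((2*S)) = (5 + S)*(1/(2*S)) = (5 + S)/(2*S))
J = 7/99 (J = 1/(99/7) = 7/99 ≈ 0.070707)
J*(v(-11) + R(1)) = 7*(-5 + (½)*(5 + 1)/1)/99 = 7*(-5 + (½)*1*6)/99 = 7*(-5 + 3)/99 = (7/99)*(-2) = -14/99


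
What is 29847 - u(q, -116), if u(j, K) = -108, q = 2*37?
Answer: 29955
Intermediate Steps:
q = 74
29847 - u(q, -116) = 29847 - 1*(-108) = 29847 + 108 = 29955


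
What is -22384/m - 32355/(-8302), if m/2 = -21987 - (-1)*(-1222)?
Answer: 843843179/192681118 ≈ 4.3795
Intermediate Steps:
m = -46418 (m = 2*(-21987 - (-1)*(-1222)) = 2*(-21987 - 1*1222) = 2*(-21987 - 1222) = 2*(-23209) = -46418)
-22384/m - 32355/(-8302) = -22384/(-46418) - 32355/(-8302) = -22384*(-1/46418) - 32355*(-1/8302) = 11192/23209 + 32355/8302 = 843843179/192681118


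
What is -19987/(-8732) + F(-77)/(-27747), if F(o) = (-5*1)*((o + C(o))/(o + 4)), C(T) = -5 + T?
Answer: 13497076679/5895645564 ≈ 2.2893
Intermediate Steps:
F(o) = -5*(-5 + 2*o)/(4 + o) (F(o) = (-5*1)*((o + (-5 + o))/(o + 4)) = -5*(-5 + 2*o)/(4 + o))
-19987/(-8732) + F(-77)/(-27747) = -19987/(-8732) + (5*(5 - 2*(-77))/(4 - 77))/(-27747) = -19987*(-1/8732) + (5*(5 + 154)/(-73))*(-1/27747) = 19987/8732 + (5*(-1/73)*159)*(-1/27747) = 19987/8732 - 795/73*(-1/27747) = 19987/8732 + 265/675177 = 13497076679/5895645564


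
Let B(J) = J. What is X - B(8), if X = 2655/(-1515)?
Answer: -985/101 ≈ -9.7525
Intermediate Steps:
X = -177/101 (X = 2655*(-1/1515) = -177/101 ≈ -1.7525)
X - B(8) = -177/101 - 1*8 = -177/101 - 8 = -985/101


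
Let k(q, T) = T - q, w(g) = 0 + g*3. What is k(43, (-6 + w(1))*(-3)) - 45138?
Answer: -45172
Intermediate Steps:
w(g) = 3*g (w(g) = 0 + 3*g = 3*g)
k(43, (-6 + w(1))*(-3)) - 45138 = ((-6 + 3*1)*(-3) - 1*43) - 45138 = ((-6 + 3)*(-3) - 43) - 45138 = (-3*(-3) - 43) - 45138 = (9 - 43) - 45138 = -34 - 45138 = -45172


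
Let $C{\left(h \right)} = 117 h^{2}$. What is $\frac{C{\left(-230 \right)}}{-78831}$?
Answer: $- \frac{687700}{8759} \approx -78.514$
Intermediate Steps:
$\frac{C{\left(-230 \right)}}{-78831} = \frac{117 \left(-230\right)^{2}}{-78831} = 117 \cdot 52900 \left(- \frac{1}{78831}\right) = 6189300 \left(- \frac{1}{78831}\right) = - \frac{687700}{8759}$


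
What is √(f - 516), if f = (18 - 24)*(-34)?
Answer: 2*I*√78 ≈ 17.664*I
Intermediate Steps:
f = 204 (f = -6*(-34) = 204)
√(f - 516) = √(204 - 516) = √(-312) = 2*I*√78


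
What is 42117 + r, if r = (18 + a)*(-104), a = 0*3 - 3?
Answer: 40557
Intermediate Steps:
a = -3 (a = 0 - 3 = -3)
r = -1560 (r = (18 - 3)*(-104) = 15*(-104) = -1560)
42117 + r = 42117 - 1560 = 40557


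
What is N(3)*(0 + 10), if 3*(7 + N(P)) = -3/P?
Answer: -220/3 ≈ -73.333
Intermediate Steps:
N(P) = -7 - 1/P (N(P) = -7 + (-3/P)/3 = -7 - 1/P)
N(3)*(0 + 10) = (-7 - 1/3)*(0 + 10) = (-7 - 1*⅓)*10 = (-7 - ⅓)*10 = -22/3*10 = -220/3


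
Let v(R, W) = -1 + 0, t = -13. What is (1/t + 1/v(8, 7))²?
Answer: 196/169 ≈ 1.1598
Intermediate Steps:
v(R, W) = -1
(1/t + 1/v(8, 7))² = (1/(-13) + 1/(-1))² = (1*(-1/13) + 1*(-1))² = (-1/13 - 1)² = (-14/13)² = 196/169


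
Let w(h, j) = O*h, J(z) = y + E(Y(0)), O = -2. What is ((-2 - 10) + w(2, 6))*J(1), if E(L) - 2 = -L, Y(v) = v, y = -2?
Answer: 0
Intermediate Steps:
E(L) = 2 - L
J(z) = 0 (J(z) = -2 + (2 - 1*0) = -2 + (2 + 0) = -2 + 2 = 0)
w(h, j) = -2*h
((-2 - 10) + w(2, 6))*J(1) = ((-2 - 10) - 2*2)*0 = (-12 - 4)*0 = -16*0 = 0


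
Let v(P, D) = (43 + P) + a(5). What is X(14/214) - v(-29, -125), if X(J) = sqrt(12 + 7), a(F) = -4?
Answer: -10 + sqrt(19) ≈ -5.6411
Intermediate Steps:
X(J) = sqrt(19)
v(P, D) = 39 + P (v(P, D) = (43 + P) - 4 = 39 + P)
X(14/214) - v(-29, -125) = sqrt(19) - (39 - 29) = sqrt(19) - 1*10 = sqrt(19) - 10 = -10 + sqrt(19)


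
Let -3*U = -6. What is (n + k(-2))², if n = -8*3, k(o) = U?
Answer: 484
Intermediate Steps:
U = 2 (U = -⅓*(-6) = 2)
k(o) = 2
n = -24
(n + k(-2))² = (-24 + 2)² = (-22)² = 484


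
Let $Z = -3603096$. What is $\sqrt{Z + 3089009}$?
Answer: $271 i \sqrt{7} \approx 717.0 i$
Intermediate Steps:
$\sqrt{Z + 3089009} = \sqrt{-3603096 + 3089009} = \sqrt{-514087} = 271 i \sqrt{7}$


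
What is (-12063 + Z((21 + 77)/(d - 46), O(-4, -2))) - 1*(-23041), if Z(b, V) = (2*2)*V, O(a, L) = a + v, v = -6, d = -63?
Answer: 10938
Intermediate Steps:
O(a, L) = -6 + a (O(a, L) = a - 6 = -6 + a)
Z(b, V) = 4*V
(-12063 + Z((21 + 77)/(d - 46), O(-4, -2))) - 1*(-23041) = (-12063 + 4*(-6 - 4)) - 1*(-23041) = (-12063 + 4*(-10)) + 23041 = (-12063 - 40) + 23041 = -12103 + 23041 = 10938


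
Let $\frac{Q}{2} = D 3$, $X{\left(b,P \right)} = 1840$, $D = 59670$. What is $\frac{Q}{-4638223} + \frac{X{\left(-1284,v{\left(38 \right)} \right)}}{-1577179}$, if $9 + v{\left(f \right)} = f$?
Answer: $- \frac{24921563300}{318056865779} \approx -0.078356$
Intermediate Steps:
$v{\left(f \right)} = -9 + f$
$Q = 358020$ ($Q = 2 \cdot 59670 \cdot 3 = 2 \cdot 179010 = 358020$)
$\frac{Q}{-4638223} + \frac{X{\left(-1284,v{\left(38 \right)} \right)}}{-1577179} = \frac{358020}{-4638223} + \frac{1840}{-1577179} = 358020 \left(- \frac{1}{4638223}\right) + 1840 \left(- \frac{1}{1577179}\right) = - \frac{358020}{4638223} - \frac{80}{68573} = - \frac{24921563300}{318056865779}$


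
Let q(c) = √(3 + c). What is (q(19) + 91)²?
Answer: (91 + √22)² ≈ 9156.7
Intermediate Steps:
(q(19) + 91)² = (√(3 + 19) + 91)² = (√22 + 91)² = (91 + √22)²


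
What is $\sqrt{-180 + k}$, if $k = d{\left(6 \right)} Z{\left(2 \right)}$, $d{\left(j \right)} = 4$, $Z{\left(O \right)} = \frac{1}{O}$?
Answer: $i \sqrt{178} \approx 13.342 i$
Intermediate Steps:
$k = 2$ ($k = \frac{4}{2} = 4 \cdot \frac{1}{2} = 2$)
$\sqrt{-180 + k} = \sqrt{-180 + 2} = \sqrt{-178} = i \sqrt{178}$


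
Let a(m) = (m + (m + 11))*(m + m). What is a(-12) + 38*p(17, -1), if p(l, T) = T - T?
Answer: 312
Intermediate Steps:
p(l, T) = 0
a(m) = 2*m*(11 + 2*m) (a(m) = (m + (11 + m))*(2*m) = (11 + 2*m)*(2*m) = 2*m*(11 + 2*m))
a(-12) + 38*p(17, -1) = 2*(-12)*(11 + 2*(-12)) + 38*0 = 2*(-12)*(11 - 24) + 0 = 2*(-12)*(-13) + 0 = 312 + 0 = 312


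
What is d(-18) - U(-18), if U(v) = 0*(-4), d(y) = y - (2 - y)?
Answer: -38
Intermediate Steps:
d(y) = -2 + 2*y (d(y) = y + (-2 + y) = -2 + 2*y)
U(v) = 0
d(-18) - U(-18) = (-2 + 2*(-18)) - 1*0 = (-2 - 36) + 0 = -38 + 0 = -38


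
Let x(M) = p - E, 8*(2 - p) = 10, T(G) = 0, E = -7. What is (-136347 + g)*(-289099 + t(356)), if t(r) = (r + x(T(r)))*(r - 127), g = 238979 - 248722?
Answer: 60130717045/2 ≈ 3.0065e+10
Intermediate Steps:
p = ¾ (p = 2 - ⅛*10 = 2 - 5/4 = ¾ ≈ 0.75000)
x(M) = 31/4 (x(M) = ¾ - 1*(-7) = ¾ + 7 = 31/4)
g = -9743
t(r) = (-127 + r)*(31/4 + r) (t(r) = (r + 31/4)*(r - 127) = (31/4 + r)*(-127 + r) = (-127 + r)*(31/4 + r))
(-136347 + g)*(-289099 + t(356)) = (-136347 - 9743)*(-289099 + (-3937/4 + 356² - 477/4*356)) = -146090*(-289099 + (-3937/4 + 126736 - 42453)) = -146090*(-289099 + 333195/4) = -146090*(-823201/4) = 60130717045/2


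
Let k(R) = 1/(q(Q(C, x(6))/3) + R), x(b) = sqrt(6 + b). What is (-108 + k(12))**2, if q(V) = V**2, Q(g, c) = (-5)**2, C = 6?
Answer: 6265514025/537289 ≈ 11661.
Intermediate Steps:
Q(g, c) = 25
k(R) = 1/(625/9 + R) (k(R) = 1/((25/3)**2 + R) = 1/(625/9 + R))
(-108 + k(12))**2 = (-108 + 9/(625 + 9*12))**2 = (-108 + 9/(625 + 108))**2 = (-108 + 9/733)**2 = (-79155/733)**2 = 6265514025/537289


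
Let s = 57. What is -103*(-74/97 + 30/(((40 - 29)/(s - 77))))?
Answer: 6078442/1067 ≈ 5696.8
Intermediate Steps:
-103*(-74/97 + 30/(((40 - 29)/(s - 77)))) = -103*(-74/97 + 30/(((40 - 29)/(57 - 77)))) = -103*(-74*1/97 + 30/((11/(-20)))) = -103*(-74/97 + 30/((11*(-1/20)))) = -103*(-74/97 + 30/(-11/20)) = -103*(-74/97 + 30*(-20/11)) = -103*(-74/97 - 600/11) = -103*(-59014/1067) = 6078442/1067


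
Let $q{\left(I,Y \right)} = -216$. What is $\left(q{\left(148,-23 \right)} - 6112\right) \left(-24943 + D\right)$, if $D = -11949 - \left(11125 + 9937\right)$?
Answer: $366732912$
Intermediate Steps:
$D = -33011$ ($D = -11949 - 21062 = -33011$)
$\left(q{\left(148,-23 \right)} - 6112\right) \left(-24943 + D\right) = \left(-216 - 6112\right) \left(-24943 - 33011\right) = \left(-6328\right) \left(-57954\right) = 366732912$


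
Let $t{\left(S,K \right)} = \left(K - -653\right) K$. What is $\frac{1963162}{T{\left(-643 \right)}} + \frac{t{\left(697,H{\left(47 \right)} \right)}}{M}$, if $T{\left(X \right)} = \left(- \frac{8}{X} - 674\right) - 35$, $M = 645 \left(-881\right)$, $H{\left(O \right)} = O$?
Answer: $- \frac{3499112894794}{1263663231} \approx -2769.0$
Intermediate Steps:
$t{\left(S,K \right)} = K \left(653 + K\right)$ ($t{\left(S,K \right)} = \left(K + 653\right) K = \left(653 + K\right) K = K \left(653 + K\right)$)
$M = -568245$
$T{\left(X \right)} = -709 - \frac{8}{X}$ ($T{\left(X \right)} = \left(-674 - \frac{8}{X}\right) - 35 = -709 - \frac{8}{X}$)
$\frac{1963162}{T{\left(-643 \right)}} + \frac{t{\left(697,H{\left(47 \right)} \right)}}{M} = \frac{1963162}{-709 - \frac{8}{-643}} + \frac{47 \left(653 + 47\right)}{-568245} = \frac{1963162}{-709 - - \frac{8}{643}} + 47 \cdot 700 \left(- \frac{1}{568245}\right) = \frac{1963162}{-709 + \frac{8}{643}} + 32900 \left(- \frac{1}{568245}\right) = \frac{1963162}{- \frac{455879}{643}} - \frac{6580}{113649} = 1963162 \left(- \frac{643}{455879}\right) - \frac{6580}{113649} = - \frac{30788126}{11119} - \frac{6580}{113649} = - \frac{3499112894794}{1263663231}$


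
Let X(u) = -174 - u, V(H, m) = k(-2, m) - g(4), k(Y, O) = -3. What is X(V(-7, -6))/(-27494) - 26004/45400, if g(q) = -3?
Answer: -88381797/156028450 ≈ -0.56645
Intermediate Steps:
V(H, m) = 0 (V(H, m) = -3 - 1*(-3) = -3 + 3 = 0)
X(V(-7, -6))/(-27494) - 26004/45400 = (-174 - 1*0)/(-27494) - 26004/45400 = (-174 + 0)*(-1/27494) - 26004*1/45400 = -174*(-1/27494) - 6501/11350 = 87/13747 - 6501/11350 = -88381797/156028450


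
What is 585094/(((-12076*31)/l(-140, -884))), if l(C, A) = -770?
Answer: 3633245/3019 ≈ 1203.5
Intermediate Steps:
585094/(((-12076*31)/l(-140, -884))) = 585094/((-12076*31/(-770))) = 585094/((-374356*(-1/770))) = 585094/(187178/385) = 585094*(385/187178) = 3633245/3019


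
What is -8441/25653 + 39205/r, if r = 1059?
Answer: 110754094/3018503 ≈ 36.692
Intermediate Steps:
-8441/25653 + 39205/r = -8441/25653 + 39205/1059 = 110754094/3018503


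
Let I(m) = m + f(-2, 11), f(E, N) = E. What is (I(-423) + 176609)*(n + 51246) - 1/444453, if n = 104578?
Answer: 12201877377618047/444453 ≈ 2.7454e+10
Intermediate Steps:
I(m) = -2 + m (I(m) = m - 2 = -2 + m)
(I(-423) + 176609)*(n + 51246) - 1/444453 = ((-2 - 423) + 176609)*(104578 + 51246) - 1/444453 = (-425 + 176609)*155824 - 1*1/444453 = 176184*155824 - 1/444453 = 27453695616 - 1/444453 = 12201877377618047/444453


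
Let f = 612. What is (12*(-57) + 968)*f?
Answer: 173808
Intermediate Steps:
(12*(-57) + 968)*f = (12*(-57) + 968)*612 = (-684 + 968)*612 = 284*612 = 173808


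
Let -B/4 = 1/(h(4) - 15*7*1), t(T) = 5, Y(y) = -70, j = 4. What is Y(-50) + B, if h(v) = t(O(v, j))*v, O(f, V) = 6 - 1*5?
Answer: -5946/85 ≈ -69.953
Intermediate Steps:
O(f, V) = 1 (O(f, V) = 6 - 5 = 1)
h(v) = 5*v
B = 4/85 (B = -4/(5*4 - 15*7*1) = -4/(20 - 105*1) = -4/(20 - 105) = -4/(-85) = -4*(-1/85) = 4/85 ≈ 0.047059)
Y(-50) + B = -70 + 4/85 = -5946/85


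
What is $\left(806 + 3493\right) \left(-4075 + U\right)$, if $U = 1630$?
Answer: $-10511055$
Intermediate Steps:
$\left(806 + 3493\right) \left(-4075 + U\right) = \left(806 + 3493\right) \left(-4075 + 1630\right) = 4299 \left(-2445\right) = -10511055$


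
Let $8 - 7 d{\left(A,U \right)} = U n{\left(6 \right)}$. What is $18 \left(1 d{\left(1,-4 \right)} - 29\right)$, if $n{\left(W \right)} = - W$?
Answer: $- \frac{3942}{7} \approx -563.14$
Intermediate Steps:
$d{\left(A,U \right)} = \frac{8}{7} + \frac{6 U}{7}$ ($d{\left(A,U \right)} = \frac{8}{7} - \frac{U \left(\left(-1\right) 6\right)}{7} = \frac{8}{7} - \frac{U \left(-6\right)}{7} = \frac{8}{7} - \frac{\left(-6\right) U}{7} = \frac{8}{7} + \frac{6 U}{7}$)
$18 \left(1 d{\left(1,-4 \right)} - 29\right) = 18 \left(1 \left(\frac{8}{7} + \frac{6}{7} \left(-4\right)\right) - 29\right) = 18 \left(1 \left(\frac{8}{7} - \frac{24}{7}\right) - 29\right) = 18 \left(1 \left(- \frac{16}{7}\right) - 29\right) = 18 \left(- \frac{16}{7} - 29\right) = 18 \left(- \frac{219}{7}\right) = - \frac{3942}{7}$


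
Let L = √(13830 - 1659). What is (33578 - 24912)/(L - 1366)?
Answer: -11837756/1853785 - 8666*√12171/1853785 ≈ -6.9015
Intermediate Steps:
L = √12171 ≈ 110.32
(33578 - 24912)/(L - 1366) = (33578 - 24912)/(√12171 - 1366) = 8666/(-1366 + √12171)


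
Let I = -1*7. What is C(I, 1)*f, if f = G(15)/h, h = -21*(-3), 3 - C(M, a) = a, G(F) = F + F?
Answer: 20/21 ≈ 0.95238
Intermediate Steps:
G(F) = 2*F
I = -7
C(M, a) = 3 - a
h = 63
f = 10/21 (f = (2*15)/63 = 30*(1/63) = 10/21 ≈ 0.47619)
C(I, 1)*f = (3 - 1*1)*(10/21) = (3 - 1)*(10/21) = 2*(10/21) = 20/21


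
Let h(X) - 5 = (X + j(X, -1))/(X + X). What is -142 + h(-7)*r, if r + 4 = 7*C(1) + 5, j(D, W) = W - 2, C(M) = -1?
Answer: -1234/7 ≈ -176.29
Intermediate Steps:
j(D, W) = -2 + W
h(X) = 5 + (-3 + X)/(2*X) (h(X) = 5 + (X + (-2 - 1))/(X + X) = 5 + (X - 3)/((2*X)) = 5 + (-3 + X)*(1/(2*X)) = 5 + (-3 + X)/(2*X))
r = -6 (r = -4 + (7*(-1) + 5) = -4 + (-7 + 5) = -4 - 2 = -6)
-142 + h(-7)*r = -142 + ((½)*(-3 + 11*(-7))/(-7))*(-6) = -142 + ((½)*(-⅐)*(-3 - 77))*(-6) = -142 + ((½)*(-⅐)*(-80))*(-6) = -142 + (40/7)*(-6) = -142 - 240/7 = -1234/7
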